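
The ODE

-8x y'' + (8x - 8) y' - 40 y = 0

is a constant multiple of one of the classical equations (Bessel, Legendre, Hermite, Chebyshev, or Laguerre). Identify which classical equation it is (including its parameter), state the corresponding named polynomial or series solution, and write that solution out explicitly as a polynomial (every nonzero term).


All three coefficients share the factor -8; dividing through by -8 gives  x y'' + (1 - x) y' + 5 y = 0.
This matches the Laguerre equation x y'' + (1 - x) y' + n y = 0 with n = 5; the polynomial solution is L_5(x).
With y = sum_k a_k x^k, matching x^k gives (k+1)k a_{k+1} + (k+1) a_{k+1} - k a_k + n a_k = 0, i.e. (k+1)^2 a_{k+1} = (k - n) a_k = (k - 5) a_k. The right side vanishes at k = 5, so the series terminates at degree 5.
Standard normalization L_n(0) = 1 gives a_0 = 1. Work upward with a_{k+1} = (k - 5) a_k / (k+1)^2:
  a_1 = (0 - 5)(1) / 1^2 = -5/1 = -5
  a_2 = (1 - 5)(-5) / 2^2 = 20/4 = 5
  a_3 = (2 - 5)(5) / 3^2 = -15/9 = -5/3
  a_4 = (3 - 5)(-5/3) / 4^2 = (10/3)/16 = 5/24
  a_5 = (4 - 5)(5/24) / 5^2 = (-5/24)/25 = -1/120
Hence L_5(x) = -x^5/120 + 5 x^4/24 - 5 x^3/3 + 5 x^2 - 5 x + 1.

L_5(x); series = -x^5/120 + 5 x^4/24 - 5 x^3/3 + 5 x^2 - 5 x + 1


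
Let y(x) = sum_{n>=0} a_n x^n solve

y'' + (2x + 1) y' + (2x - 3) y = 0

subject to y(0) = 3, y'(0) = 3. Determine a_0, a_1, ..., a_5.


Ansatz: y(x) = sum_{n>=0} a_n x^n, so y'(x) = sum_{n>=1} n a_n x^(n-1) and y''(x) = sum_{n>=2} n(n-1) a_n x^(n-2).
Substitute into P(x) y'' + Q(x) y' + R(x) y = 0 with P(x) = 1, Q(x) = 2x + 1, R(x) = 2x - 3, and match powers of x.
Initial conditions: a_0 = 3, a_1 = 3.
Setting the coefficient of each power of x to zero and solving order by order (substituting the coefficients already found):
  x^0: 2 a_2 + a_1 - 3 a_0 = 0  ->  2 a_2 = -a_1 + 3 a_0 = 6  ->  a_2 = 3
  x^1: 6 a_3 + 2 a_2 - a_1 + 2 a_0 = 0  ->  6 a_3 = -2 a_2 + a_1 - 2 a_0 = -9  ->  a_3 = -3/2
  x^2: 12 a_4 + 3 a_3 + a_2 + 2 a_1 = 0  ->  12 a_4 = -3 a_3 - a_2 - 2 a_1 = -9/2  ->  a_4 = -3/8
  x^3: 20 a_5 + 4 a_4 + 3 a_3 + 2 a_2 = 0  ->  20 a_5 = -4 a_4 - 3 a_3 - 2 a_2 = 0  ->  a_5 = 0
Truncated series: y(x) = 3 + 3 x + 3 x^2 - (3/2) x^3 - (3/8) x^4 + O(x^6).

a_0 = 3; a_1 = 3; a_2 = 3; a_3 = -3/2; a_4 = -3/8; a_5 = 0


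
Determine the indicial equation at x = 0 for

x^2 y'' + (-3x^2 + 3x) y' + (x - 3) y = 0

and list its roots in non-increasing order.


Divide by x^2 to reach normal form y'' + P_1(x) y' + P_2(x) y = 0 with P_1(x) = -3 + 3/x and P_2(x) = 1/x - 3/x^2.
x = 0 is a singular point because the y'-coefficient -3 + 3/x has a pole at x = 0 and the y-coefficient 1/x - 3/x^2 has a pole at x = 0.
It is a regular singular point because x P_1(x) = p(x) = 3 - 3x and x^2 P_2(x) = q(x) = x - 3 are polynomials, hence analytic at x = 0.
p(0) = 3,  q(0) = -3.
Indicial equation: r(r-1) + p(0) r + q(0) = 0, i.e. r^2 + (p(0) - 1) r + q(0) = 0, i.e. r^2 + 2 r - 3 = 0.
Discriminant: (2)^2 - 4(-3) = 16, so r = (-2 ± 4)/2.
Solving: r_1 = 1, r_2 = -3.

indicial: r^2 + 2 r - 3 = 0; roots r_1 = 1, r_2 = -3


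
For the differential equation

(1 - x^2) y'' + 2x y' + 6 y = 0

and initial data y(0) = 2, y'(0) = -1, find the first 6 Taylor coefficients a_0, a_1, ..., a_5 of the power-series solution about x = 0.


Ansatz: y(x) = sum_{n>=0} a_n x^n, so y'(x) = sum_{n>=1} n a_n x^(n-1) and y''(x) = sum_{n>=2} n(n-1) a_n x^(n-2).
Substitute into P(x) y'' + Q(x) y' + R(x) y = 0 with P(x) = 1 - x^2, Q(x) = 2x, R(x) = 6, and match powers of x.
Initial conditions: a_0 = 2, a_1 = -1.
Setting the coefficient of each power of x to zero and solving order by order (substituting the coefficients already found):
  x^0: 2 a_2 + 6 a_0 = 0  ->  2 a_2 = -6 a_0 = -12  ->  a_2 = -6
  x^1: 6 a_3 + 8 a_1 = 0  ->  6 a_3 = -8 a_1 = 8  ->  a_3 = 4/3
  x^2: 12 a_4 + 8 a_2 = 0  ->  12 a_4 = -8 a_2 = 48  ->  a_4 = 4
  x^3: 20 a_5 + 6 a_3 = 0  ->  20 a_5 = -6 a_3 = -8  ->  a_5 = -2/5
Truncated series: y(x) = 2 - x - 6 x^2 + (4/3) x^3 + 4 x^4 - (2/5) x^5 + O(x^6).

a_0 = 2; a_1 = -1; a_2 = -6; a_3 = 4/3; a_4 = 4; a_5 = -2/5


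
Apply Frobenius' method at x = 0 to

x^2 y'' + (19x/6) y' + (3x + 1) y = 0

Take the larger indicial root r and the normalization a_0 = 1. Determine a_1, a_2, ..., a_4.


Write in Frobenius form y'' + (p(x)/x) y' + (q(x)/x^2) y = 0:
  p(x) = 19/6,  q(x) = 3x + 1.
Indicial equation: r(r-1) + (19/6) r + (1) = 0 -> roots r_1 = -2/3, r_2 = -3/2.
Take r = r_1 = -2/3. Let y(x) = x^r sum_{n>=0} a_n x^n with a_0 = 1.
Substitute y = x^r sum a_n x^n and match x^{r+n}. The recurrence is
  D(n) a_n + 3 a_{n-1} = 0,  where D(n) = (r+n)(r+n-1) + (19/6)(r+n) + (1).
  a_n = -3 / D(n) * a_{n-1}.
Since the indicial polynomial factors as (r - r_1)(r - r_2), D(n) = (r_1 + n - r_1)(r_1 + n - r_2) = n(n + 5/6).
Evaluating step by step (a_0 = 1):
  n = 1: D(1) = 1(1 + 5/6) = 11/6; numerator = -3(1) = -3; a_1 = (-3)/(11/6) = -18/11
  n = 2: D(2) = 2(2 + 5/6) = 17/3; numerator = -3(-18/11) = 54/11; a_2 = (54/11)/(17/3) = 162/187
  n = 3: D(3) = 3(3 + 5/6) = 23/2; numerator = -3(162/187) = -486/187; a_3 = (-486/187)/(23/2) = -972/4301
  n = 4: D(4) = 4(4 + 5/6) = 58/3; numerator = -3(-972/4301) = 2916/4301; a_4 = (2916/4301)/(58/3) = 4374/124729

r = -2/3; a_0 = 1; a_1 = -18/11; a_2 = 162/187; a_3 = -972/4301; a_4 = 4374/124729


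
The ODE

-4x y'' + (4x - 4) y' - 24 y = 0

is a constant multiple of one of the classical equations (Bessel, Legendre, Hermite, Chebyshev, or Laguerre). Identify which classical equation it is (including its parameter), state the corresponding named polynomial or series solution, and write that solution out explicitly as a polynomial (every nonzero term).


All three coefficients share the factor -4; dividing through by -4 gives  x y'' + (1 - x) y' + 6 y = 0.
This matches the Laguerre equation x y'' + (1 - x) y' + n y = 0 with n = 6; the polynomial solution is L_6(x).
With y = sum_k a_k x^k, matching x^k gives (k+1)k a_{k+1} + (k+1) a_{k+1} - k a_k + n a_k = 0, i.e. (k+1)^2 a_{k+1} = (k - n) a_k = (k - 6) a_k. The right side vanishes at k = 6, so the series terminates at degree 6.
Standard normalization L_n(0) = 1 gives a_0 = 1. Work upward with a_{k+1} = (k - 6) a_k / (k+1)^2:
  a_1 = (0 - 6)(1) / 1^2 = -6/1 = -6
  a_2 = (1 - 6)(-6) / 2^2 = 30/4 = 15/2
  a_3 = (2 - 6)(15/2) / 3^2 = -30/9 = -10/3
  a_4 = (3 - 6)(-10/3) / 4^2 = 10/16 = 5/8
  a_5 = (4 - 6)(5/8) / 5^2 = (-5/4)/25 = -1/20
  a_6 = (5 - 6)(-1/20) / 6^2 = (1/20)/36 = 1/720
Hence L_6(x) = x^6/720 - x^5/20 + 5 x^4/8 - 10 x^3/3 + 15 x^2/2 - 6 x + 1.

L_6(x); series = x^6/720 - x^5/20 + 5 x^4/8 - 10 x^3/3 + 15 x^2/2 - 6 x + 1


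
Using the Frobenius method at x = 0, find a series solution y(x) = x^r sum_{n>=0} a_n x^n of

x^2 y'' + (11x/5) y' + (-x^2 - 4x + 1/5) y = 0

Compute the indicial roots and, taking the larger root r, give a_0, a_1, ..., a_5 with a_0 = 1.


Write in Frobenius form y'' + (p(x)/x) y' + (q(x)/x^2) y = 0:
  p(x) = 11/5,  q(x) = -x^2 - 4x + 1/5.
Indicial equation: r(r-1) + (11/5) r + (1/5) = 0 -> roots r_1 = -1/5, r_2 = -1.
Take r = r_1 = -1/5. Let y(x) = x^r sum_{n>=0} a_n x^n with a_0 = 1.
Substitute y = x^r sum a_n x^n and match x^{r+n}. The recurrence is
  D(n) a_n - 4 a_{n-1} - 1 a_{n-2} = 0,  where D(n) = (r+n)(r+n-1) + (11/5)(r+n) + (1/5).
  a_n = [4 a_{n-1} + 1 a_{n-2}] / D(n).
Since the indicial polynomial factors as (r - r_1)(r - r_2), D(n) = (r_1 + n - r_1)(r_1 + n - r_2) = n(n + 4/5).
Evaluating step by step (a_0 = 1):
  n = 1: D(1) = 1(1 + 4/5) = 9/5; numerator = 4(1) = 4; a_1 = (4)/(9/5) = 20/9
  n = 2: D(2) = 2(2 + 4/5) = 28/5; numerator = 4(20/9) + 1(1) = 89/9; a_2 = (89/9)/(28/5) = 445/252
  n = 3: D(3) = 3(3 + 4/5) = 57/5; numerator = 4(445/252) + 1(20/9) = 65/7; a_3 = (65/7)/(57/5) = 325/399
  n = 4: D(4) = 4(4 + 4/5) = 96/5; numerator = 4(325/399) + 1(445/252) = 24055/4788; a_4 = (24055/4788)/(96/5) = 120275/459648
  n = 5: D(5) = 5(5 + 4/5) = 29; numerator = 4(120275/459648) + 1(325/399) = 213875/114912; a_5 = (213875/114912)/(29) = 7375/114912

r = -1/5; a_0 = 1; a_1 = 20/9; a_2 = 445/252; a_3 = 325/399; a_4 = 120275/459648; a_5 = 7375/114912


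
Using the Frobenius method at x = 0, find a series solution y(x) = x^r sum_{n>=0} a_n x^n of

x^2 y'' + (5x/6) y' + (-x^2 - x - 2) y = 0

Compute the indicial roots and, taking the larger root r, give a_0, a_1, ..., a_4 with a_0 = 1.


Write in Frobenius form y'' + (p(x)/x) y' + (q(x)/x^2) y = 0:
  p(x) = 5/6,  q(x) = -x^2 - x - 2.
Indicial equation: r(r-1) + (5/6) r + (-2) = 0 -> roots r_1 = 3/2, r_2 = -4/3.
Take r = r_1 = 3/2. Let y(x) = x^r sum_{n>=0} a_n x^n with a_0 = 1.
Substitute y = x^r sum a_n x^n and match x^{r+n}. The recurrence is
  D(n) a_n - 1 a_{n-1} - 1 a_{n-2} = 0,  where D(n) = (r+n)(r+n-1) + (5/6)(r+n) + (-2).
  a_n = [1 a_{n-1} + 1 a_{n-2}] / D(n).
Since the indicial polynomial factors as (r - r_1)(r - r_2), D(n) = (r_1 + n - r_1)(r_1 + n - r_2) = n(n + 17/6).
Evaluating step by step (a_0 = 1):
  n = 1: D(1) = 1(1 + 17/6) = 23/6; numerator = 1(1) = 1; a_1 = (1)/(23/6) = 6/23
  n = 2: D(2) = 2(2 + 17/6) = 29/3; numerator = 1(6/23) + 1(1) = 29/23; a_2 = (29/23)/(29/3) = 3/23
  n = 3: D(3) = 3(3 + 17/6) = 35/2; numerator = 1(3/23) + 1(6/23) = 9/23; a_3 = (9/23)/(35/2) = 18/805
  n = 4: D(4) = 4(4 + 17/6) = 82/3; numerator = 1(18/805) + 1(3/23) = 123/805; a_4 = (123/805)/(82/3) = 9/1610

r = 3/2; a_0 = 1; a_1 = 6/23; a_2 = 3/23; a_3 = 18/805; a_4 = 9/1610


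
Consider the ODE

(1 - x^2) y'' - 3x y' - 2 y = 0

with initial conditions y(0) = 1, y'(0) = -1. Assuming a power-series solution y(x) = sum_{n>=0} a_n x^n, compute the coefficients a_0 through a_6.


Ansatz: y(x) = sum_{n>=0} a_n x^n, so y'(x) = sum_{n>=1} n a_n x^(n-1) and y''(x) = sum_{n>=2} n(n-1) a_n x^(n-2).
Substitute into P(x) y'' + Q(x) y' + R(x) y = 0 with P(x) = 1 - x^2, Q(x) = -3x, R(x) = -2, and match powers of x.
Initial conditions: a_0 = 1, a_1 = -1.
Setting the coefficient of each power of x to zero and solving order by order (substituting the coefficients already found):
  x^0: 2 a_2 - 2 a_0 = 0  ->  2 a_2 = 2 a_0 = 2  ->  a_2 = 1
  x^1: 6 a_3 - 5 a_1 = 0  ->  6 a_3 = 5 a_1 = -5  ->  a_3 = -5/6
  x^2: 12 a_4 - 10 a_2 = 0  ->  12 a_4 = 10 a_2 = 10  ->  a_4 = 5/6
  x^3: 20 a_5 - 17 a_3 = 0  ->  20 a_5 = 17 a_3 = -85/6  ->  a_5 = -17/24
  x^4: 30 a_6 - 26 a_4 = 0  ->  30 a_6 = 26 a_4 = 65/3  ->  a_6 = 13/18
Truncated series: y(x) = 1 - x + x^2 - (5/6) x^3 + (5/6) x^4 - (17/24) x^5 + (13/18) x^6 + O(x^7).

a_0 = 1; a_1 = -1; a_2 = 1; a_3 = -5/6; a_4 = 5/6; a_5 = -17/24; a_6 = 13/18


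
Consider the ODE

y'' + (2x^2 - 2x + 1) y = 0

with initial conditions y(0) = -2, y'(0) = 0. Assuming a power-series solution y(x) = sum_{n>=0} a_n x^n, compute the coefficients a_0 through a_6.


Ansatz: y(x) = sum_{n>=0} a_n x^n, so y'(x) = sum_{n>=1} n a_n x^(n-1) and y''(x) = sum_{n>=2} n(n-1) a_n x^(n-2).
Substitute into P(x) y'' + Q(x) y' + R(x) y = 0 with P(x) = 1, Q(x) = 0, R(x) = 2x^2 - 2x + 1, and match powers of x.
Initial conditions: a_0 = -2, a_1 = 0.
Setting the coefficient of each power of x to zero and solving order by order (substituting the coefficients already found):
  x^0: 2 a_2 + a_0 = 0  ->  2 a_2 = -a_0 = 2  ->  a_2 = 1
  x^1: 6 a_3 + a_1 - 2 a_0 = 0  ->  6 a_3 = -a_1 + 2 a_0 = -4  ->  a_3 = -2/3
  x^2: 12 a_4 + a_2 - 2 a_1 + 2 a_0 = 0  ->  12 a_4 = -a_2 + 2 a_1 - 2 a_0 = 3  ->  a_4 = 1/4
  x^3: 20 a_5 + a_3 - 2 a_2 + 2 a_1 = 0  ->  20 a_5 = -a_3 + 2 a_2 - 2 a_1 = 8/3  ->  a_5 = 2/15
  x^4: 30 a_6 + a_4 - 2 a_3 + 2 a_2 = 0  ->  30 a_6 = -a_4 + 2 a_3 - 2 a_2 = -43/12  ->  a_6 = -43/360
Truncated series: y(x) = -2 + x^2 - (2/3) x^3 + (1/4) x^4 + (2/15) x^5 - (43/360) x^6 + O(x^7).

a_0 = -2; a_1 = 0; a_2 = 1; a_3 = -2/3; a_4 = 1/4; a_5 = 2/15; a_6 = -43/360


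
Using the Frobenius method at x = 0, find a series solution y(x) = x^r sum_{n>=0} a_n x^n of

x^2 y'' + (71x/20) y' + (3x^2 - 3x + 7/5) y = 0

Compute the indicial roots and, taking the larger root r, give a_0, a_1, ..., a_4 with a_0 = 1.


Write in Frobenius form y'' + (p(x)/x) y' + (q(x)/x^2) y = 0:
  p(x) = 71/20,  q(x) = 3x^2 - 3x + 7/5.
Indicial equation: r(r-1) + (71/20) r + (7/5) = 0 -> roots r_1 = -4/5, r_2 = -7/4.
Take r = r_1 = -4/5. Let y(x) = x^r sum_{n>=0} a_n x^n with a_0 = 1.
Substitute y = x^r sum a_n x^n and match x^{r+n}. The recurrence is
  D(n) a_n - 3 a_{n-1} + 3 a_{n-2} = 0,  where D(n) = (r+n)(r+n-1) + (71/20)(r+n) + (7/5).
  a_n = [3 a_{n-1} - 3 a_{n-2}] / D(n).
Since the indicial polynomial factors as (r - r_1)(r - r_2), D(n) = (r_1 + n - r_1)(r_1 + n - r_2) = n(n + 19/20).
Evaluating step by step (a_0 = 1):
  n = 1: D(1) = 1(1 + 19/20) = 39/20; numerator = 3(1) = 3; a_1 = (3)/(39/20) = 20/13
  n = 2: D(2) = 2(2 + 19/20) = 59/10; numerator = 3(20/13) - 3(1) = 21/13; a_2 = (21/13)/(59/10) = 210/767
  n = 3: D(3) = 3(3 + 19/20) = 237/20; numerator = 3(210/767) - 3(20/13) = -2910/767; a_3 = (-2910/767)/(237/20) = -19400/60593
  n = 4: D(4) = 4(4 + 19/20) = 99/5; numerator = 3(-19400/60593) - 3(210/767) = -1830/1027; a_4 = (-1830/1027)/(99/5) = -3050/33891

r = -4/5; a_0 = 1; a_1 = 20/13; a_2 = 210/767; a_3 = -19400/60593; a_4 = -3050/33891


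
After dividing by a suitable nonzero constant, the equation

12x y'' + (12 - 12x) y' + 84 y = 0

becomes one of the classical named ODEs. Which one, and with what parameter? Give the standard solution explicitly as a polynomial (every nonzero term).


All three coefficients share the factor 12; dividing through by 12 gives  x y'' + (1 - x) y' + 7 y = 0.
This matches the Laguerre equation x y'' + (1 - x) y' + n y = 0 with n = 7; the polynomial solution is L_7(x).
With y = sum_k a_k x^k, matching x^k gives (k+1)k a_{k+1} + (k+1) a_{k+1} - k a_k + n a_k = 0, i.e. (k+1)^2 a_{k+1} = (k - n) a_k = (k - 7) a_k. The right side vanishes at k = 7, so the series terminates at degree 7.
Standard normalization L_n(0) = 1 gives a_0 = 1. Work upward with a_{k+1} = (k - 7) a_k / (k+1)^2:
  a_1 = (0 - 7)(1) / 1^2 = -7/1 = -7
  a_2 = (1 - 7)(-7) / 2^2 = 42/4 = 21/2
  a_3 = (2 - 7)(21/2) / 3^2 = (-105/2)/9 = -35/6
  a_4 = (3 - 7)(-35/6) / 4^2 = (70/3)/16 = 35/24
  a_5 = (4 - 7)(35/24) / 5^2 = (-35/8)/25 = -7/40
  a_6 = (5 - 7)(-7/40) / 6^2 = (7/20)/36 = 7/720
  a_7 = (6 - 7)(7/720) / 7^2 = (-7/720)/49 = -1/5040
Hence L_7(x) = -x^7/5040 + 7 x^6/720 - 7 x^5/40 + 35 x^4/24 - 35 x^3/6 + 21 x^2/2 - 7 x + 1.

L_7(x); series = -x^7/5040 + 7 x^6/720 - 7 x^5/40 + 35 x^4/24 - 35 x^3/6 + 21 x^2/2 - 7 x + 1


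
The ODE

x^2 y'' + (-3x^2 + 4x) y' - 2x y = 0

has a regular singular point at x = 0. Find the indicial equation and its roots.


Divide by x^2 to reach normal form y'' + P_1(x) y' + P_2(x) y = 0 with P_1(x) = -3 + 4/x and P_2(x) = -2/x.
x = 0 is a singular point because the y'-coefficient -3 + 4/x has a pole at x = 0 and the y-coefficient -2/x has a pole at x = 0.
It is a regular singular point because x P_1(x) = p(x) = 4 - 3x and x^2 P_2(x) = q(x) = -2x are polynomials, hence analytic at x = 0.
p(0) = 4,  q(0) = 0.
Indicial equation: r(r-1) + p(0) r + q(0) = 0, i.e. r^2 + (p(0) - 1) r + q(0) = 0, i.e. r^2 + 3 r = 0.
Discriminant: (3)^2 - 4(0) = 9, so r = (-3 ± 3)/2.
Solving: r_1 = 0, r_2 = -3.

indicial: r^2 + 3 r = 0; roots r_1 = 0, r_2 = -3


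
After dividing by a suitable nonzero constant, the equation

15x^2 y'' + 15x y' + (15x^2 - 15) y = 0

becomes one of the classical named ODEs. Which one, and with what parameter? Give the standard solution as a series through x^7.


All three coefficients share the factor 15; dividing through by 15 gives  x^2 y'' + x y' + (x^2 - 1) y = 0.
This matches the Bessel equation x^2 y'' + x y' + (x^2 - nu^2) y = 0 with nu^2 = 1, so nu = 1; the solution bounded at x = 0 is J_1(x).
Frobenius at x = 0: indicial roots ±nu; for r = nu the recurrence k(k + 2nu) c_k = -c_{k-2} gives the standard series J_nu(x) = sum_{k>=0} (-1)^k / (k! (k+nu)!) (x/2)^(2k+nu). Evaluate the first 4 terms:
  k = 0: (-1)^0 / (0! * 1! * 2^1) x^1 = 1/(1*1*2) x^1 = (1/2) x^1
  k = 1: (-1)^1 / (1! * 2! * 2^3) x^3 = -1/(1*2*8) x^3 = (-1/16) x^3
  k = 2: (-1)^2 / (2! * 3! * 2^5) x^5 = 1/(2*6*32) x^5 = (1/384) x^5
  k = 3: (-1)^3 / (3! * 4! * 2^7) x^7 = -1/(6*24*128) x^7 = (-1/18432) x^7
Hence J_1(x) = -x^7/18432 + x^5/384 - x^3/16 + x/2 + ....

J_1(x); series = -x^7/18432 + x^5/384 - x^3/16 + x/2


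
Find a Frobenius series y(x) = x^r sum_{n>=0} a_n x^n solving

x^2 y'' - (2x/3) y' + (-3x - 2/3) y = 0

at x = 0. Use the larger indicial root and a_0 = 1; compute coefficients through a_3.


Write in Frobenius form y'' + (p(x)/x) y' + (q(x)/x^2) y = 0:
  p(x) = -2/3,  q(x) = -3x - 2/3.
Indicial equation: r(r-1) + (-2/3) r + (-2/3) = 0 -> roots r_1 = 2, r_2 = -1/3.
Take r = r_1 = 2. Let y(x) = x^r sum_{n>=0} a_n x^n with a_0 = 1.
Substitute y = x^r sum a_n x^n and match x^{r+n}. The recurrence is
  D(n) a_n - 3 a_{n-1} = 0,  where D(n) = (r+n)(r+n-1) + (-2/3)(r+n) + (-2/3).
  a_n = 3 / D(n) * a_{n-1}.
Since the indicial polynomial factors as (r - r_1)(r - r_2), D(n) = (r_1 + n - r_1)(r_1 + n - r_2) = n(n + 7/3).
Evaluating step by step (a_0 = 1):
  n = 1: D(1) = 1(1 + 7/3) = 10/3; numerator = 3(1) = 3; a_1 = (3)/(10/3) = 9/10
  n = 2: D(2) = 2(2 + 7/3) = 26/3; numerator = 3(9/10) = 27/10; a_2 = (27/10)/(26/3) = 81/260
  n = 3: D(3) = 3(3 + 7/3) = 16; numerator = 3(81/260) = 243/260; a_3 = (243/260)/(16) = 243/4160

r = 2; a_0 = 1; a_1 = 9/10; a_2 = 81/260; a_3 = 243/4160


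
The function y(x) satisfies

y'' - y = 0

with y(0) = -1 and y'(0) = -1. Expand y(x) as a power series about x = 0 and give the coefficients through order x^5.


Ansatz: y(x) = sum_{n>=0} a_n x^n, so y'(x) = sum_{n>=1} n a_n x^(n-1) and y''(x) = sum_{n>=2} n(n-1) a_n x^(n-2).
Substitute into P(x) y'' + Q(x) y' + R(x) y = 0 with P(x) = 1, Q(x) = 0, R(x) = -1, and match powers of x.
Initial conditions: a_0 = -1, a_1 = -1.
Setting the coefficient of each power of x to zero and solving order by order (substituting the coefficients already found):
  x^0: 2 a_2 - a_0 = 0  ->  2 a_2 = a_0 = -1  ->  a_2 = -1/2
  x^1: 6 a_3 - a_1 = 0  ->  6 a_3 = a_1 = -1  ->  a_3 = -1/6
  x^2: 12 a_4 - a_2 = 0  ->  12 a_4 = a_2 = -1/2  ->  a_4 = -1/24
  x^3: 20 a_5 - a_3 = 0  ->  20 a_5 = a_3 = -1/6  ->  a_5 = -1/120
Truncated series: y(x) = -1 - x - (1/2) x^2 - (1/6) x^3 - (1/24) x^4 - (1/120) x^5 + O(x^6).

a_0 = -1; a_1 = -1; a_2 = -1/2; a_3 = -1/6; a_4 = -1/24; a_5 = -1/120


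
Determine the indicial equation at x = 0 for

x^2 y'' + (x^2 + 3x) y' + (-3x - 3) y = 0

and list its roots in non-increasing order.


Divide by x^2 to reach normal form y'' + P_1(x) y' + P_2(x) y = 0 with P_1(x) = 1 + 3/x and P_2(x) = -3/x - 3/x^2.
x = 0 is a singular point because the y'-coefficient 1 + 3/x has a pole at x = 0 and the y-coefficient -3/x - 3/x^2 has a pole at x = 0.
It is a regular singular point because x P_1(x) = p(x) = x + 3 and x^2 P_2(x) = q(x) = -3x - 3 are polynomials, hence analytic at x = 0.
p(0) = 3,  q(0) = -3.
Indicial equation: r(r-1) + p(0) r + q(0) = 0, i.e. r^2 + (p(0) - 1) r + q(0) = 0, i.e. r^2 + 2 r - 3 = 0.
Discriminant: (2)^2 - 4(-3) = 16, so r = (-2 ± 4)/2.
Solving: r_1 = 1, r_2 = -3.

indicial: r^2 + 2 r - 3 = 0; roots r_1 = 1, r_2 = -3


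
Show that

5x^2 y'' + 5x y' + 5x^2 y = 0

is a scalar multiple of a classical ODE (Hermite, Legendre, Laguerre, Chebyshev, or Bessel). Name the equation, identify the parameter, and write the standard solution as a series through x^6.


All three coefficients share the factor 5; dividing through by 5 gives  x^2 y'' + x y' + x^2 y = 0.
This matches the Bessel equation x^2 y'' + x y' + (x^2 - nu^2) y = 0 with nu^2 = 0, so nu = 0; the solution bounded at x = 0 is J_0(x).
Frobenius at x = 0: indicial roots ±nu; for r = nu the recurrence k(k + 2nu) c_k = -c_{k-2} gives the standard series J_nu(x) = sum_{k>=0} (-1)^k / (k! (k+nu)!) (x/2)^(2k+nu). Evaluate the first 4 terms:
  k = 0: (-1)^0 / (0! * 0! * 2^0) x^0 = 1/(1*1*1) x^0 = (1) x^0
  k = 1: (-1)^1 / (1! * 1! * 2^2) x^2 = -1/(1*1*4) x^2 = (-1/4) x^2
  k = 2: (-1)^2 / (2! * 2! * 2^4) x^4 = 1/(2*2*16) x^4 = (1/64) x^4
  k = 3: (-1)^3 / (3! * 3! * 2^6) x^6 = -1/(6*6*64) x^6 = (-1/2304) x^6
Hence J_0(x) = -x^6/2304 + x^4/64 - x^2/4 + 1 + ....

J_0(x); series = -x^6/2304 + x^4/64 - x^2/4 + 1


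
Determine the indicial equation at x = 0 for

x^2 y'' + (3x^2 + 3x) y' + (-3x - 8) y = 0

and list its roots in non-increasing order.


Divide by x^2 to reach normal form y'' + P_1(x) y' + P_2(x) y = 0 with P_1(x) = 3 + 3/x and P_2(x) = -3/x - 8/x^2.
x = 0 is a singular point because the y'-coefficient 3 + 3/x has a pole at x = 0 and the y-coefficient -3/x - 8/x^2 has a pole at x = 0.
It is a regular singular point because x P_1(x) = p(x) = 3x + 3 and x^2 P_2(x) = q(x) = -3x - 8 are polynomials, hence analytic at x = 0.
p(0) = 3,  q(0) = -8.
Indicial equation: r(r-1) + p(0) r + q(0) = 0, i.e. r^2 + (p(0) - 1) r + q(0) = 0, i.e. r^2 + 2 r - 8 = 0.
Discriminant: (2)^2 - 4(-8) = 36, so r = (-2 ± 6)/2.
Solving: r_1 = 2, r_2 = -4.

indicial: r^2 + 2 r - 8 = 0; roots r_1 = 2, r_2 = -4


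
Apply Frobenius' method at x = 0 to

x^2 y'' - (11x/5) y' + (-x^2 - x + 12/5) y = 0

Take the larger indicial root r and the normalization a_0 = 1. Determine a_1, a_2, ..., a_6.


Write in Frobenius form y'' + (p(x)/x) y' + (q(x)/x^2) y = 0:
  p(x) = -11/5,  q(x) = -x^2 - x + 12/5.
Indicial equation: r(r-1) + (-11/5) r + (12/5) = 0 -> roots r_1 = 2, r_2 = 6/5.
Take r = r_1 = 2. Let y(x) = x^r sum_{n>=0} a_n x^n with a_0 = 1.
Substitute y = x^r sum a_n x^n and match x^{r+n}. The recurrence is
  D(n) a_n - 1 a_{n-1} - 1 a_{n-2} = 0,  where D(n) = (r+n)(r+n-1) + (-11/5)(r+n) + (12/5).
  a_n = [1 a_{n-1} + 1 a_{n-2}] / D(n).
Since the indicial polynomial factors as (r - r_1)(r - r_2), D(n) = (r_1 + n - r_1)(r_1 + n - r_2) = n(n + 4/5).
Evaluating step by step (a_0 = 1):
  n = 1: D(1) = 1(1 + 4/5) = 9/5; numerator = 1(1) = 1; a_1 = (1)/(9/5) = 5/9
  n = 2: D(2) = 2(2 + 4/5) = 28/5; numerator = 1(5/9) + 1(1) = 14/9; a_2 = (14/9)/(28/5) = 5/18
  n = 3: D(3) = 3(3 + 4/5) = 57/5; numerator = 1(5/18) + 1(5/9) = 5/6; a_3 = (5/6)/(57/5) = 25/342
  n = 4: D(4) = 4(4 + 4/5) = 96/5; numerator = 1(25/342) + 1(5/18) = 20/57; a_4 = (20/57)/(96/5) = 25/1368
  n = 5: D(5) = 5(5 + 4/5) = 29; numerator = 1(25/1368) + 1(25/342) = 125/1368; a_5 = (125/1368)/(29) = 125/39672
  n = 6: D(6) = 6(6 + 4/5) = 204/5; numerator = 1(125/39672) + 1(25/1368) = 425/19836; a_6 = (425/19836)/(204/5) = 125/238032

r = 2; a_0 = 1; a_1 = 5/9; a_2 = 5/18; a_3 = 25/342; a_4 = 25/1368; a_5 = 125/39672; a_6 = 125/238032


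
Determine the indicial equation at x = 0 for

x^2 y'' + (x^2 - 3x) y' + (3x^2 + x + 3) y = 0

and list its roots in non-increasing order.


Divide by x^2 to reach normal form y'' + P_1(x) y' + P_2(x) y = 0 with P_1(x) = 1 - 3/x and P_2(x) = 3 + 1/x + 3/x^2.
x = 0 is a singular point because the y'-coefficient 1 - 3/x has a pole at x = 0 and the y-coefficient 3 + 1/x + 3/x^2 has a pole at x = 0.
It is a regular singular point because x P_1(x) = p(x) = x - 3 and x^2 P_2(x) = q(x) = 3x^2 + x + 3 are polynomials, hence analytic at x = 0.
p(0) = -3,  q(0) = 3.
Indicial equation: r(r-1) + p(0) r + q(0) = 0, i.e. r^2 + (p(0) - 1) r + q(0) = 0, i.e. r^2 - 4 r + 3 = 0.
Discriminant: (-4)^2 - 4(3) = 4, so r = (4 ± 2)/2.
Solving: r_1 = 3, r_2 = 1.

indicial: r^2 - 4 r + 3 = 0; roots r_1 = 3, r_2 = 1


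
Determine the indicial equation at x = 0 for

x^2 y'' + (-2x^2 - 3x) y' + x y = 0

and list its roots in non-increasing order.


Divide by x^2 to reach normal form y'' + P_1(x) y' + P_2(x) y = 0 with P_1(x) = -2 - 3/x and P_2(x) = 1/x.
x = 0 is a singular point because the y'-coefficient -2 - 3/x has a pole at x = 0 and the y-coefficient 1/x has a pole at x = 0.
It is a regular singular point because x P_1(x) = p(x) = -2x - 3 and x^2 P_2(x) = q(x) = x are polynomials, hence analytic at x = 0.
p(0) = -3,  q(0) = 0.
Indicial equation: r(r-1) + p(0) r + q(0) = 0, i.e. r^2 + (p(0) - 1) r + q(0) = 0, i.e. r^2 - 4 r = 0.
Discriminant: (-4)^2 - 4(0) = 16, so r = (4 ± 4)/2.
Solving: r_1 = 4, r_2 = 0.

indicial: r^2 - 4 r = 0; roots r_1 = 4, r_2 = 0


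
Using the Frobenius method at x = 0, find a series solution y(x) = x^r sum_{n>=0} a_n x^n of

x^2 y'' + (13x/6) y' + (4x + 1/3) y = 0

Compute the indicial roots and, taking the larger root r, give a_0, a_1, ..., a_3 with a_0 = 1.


Write in Frobenius form y'' + (p(x)/x) y' + (q(x)/x^2) y = 0:
  p(x) = 13/6,  q(x) = 4x + 1/3.
Indicial equation: r(r-1) + (13/6) r + (1/3) = 0 -> roots r_1 = -1/2, r_2 = -2/3.
Take r = r_1 = -1/2. Let y(x) = x^r sum_{n>=0} a_n x^n with a_0 = 1.
Substitute y = x^r sum a_n x^n and match x^{r+n}. The recurrence is
  D(n) a_n + 4 a_{n-1} = 0,  where D(n) = (r+n)(r+n-1) + (13/6)(r+n) + (1/3).
  a_n = -4 / D(n) * a_{n-1}.
Since the indicial polynomial factors as (r - r_1)(r - r_2), D(n) = (r_1 + n - r_1)(r_1 + n - r_2) = n(n + 1/6).
Evaluating step by step (a_0 = 1):
  n = 1: D(1) = 1(1 + 1/6) = 7/6; numerator = -4(1) = -4; a_1 = (-4)/(7/6) = -24/7
  n = 2: D(2) = 2(2 + 1/6) = 13/3; numerator = -4(-24/7) = 96/7; a_2 = (96/7)/(13/3) = 288/91
  n = 3: D(3) = 3(3 + 1/6) = 19/2; numerator = -4(288/91) = -1152/91; a_3 = (-1152/91)/(19/2) = -2304/1729

r = -1/2; a_0 = 1; a_1 = -24/7; a_2 = 288/91; a_3 = -2304/1729


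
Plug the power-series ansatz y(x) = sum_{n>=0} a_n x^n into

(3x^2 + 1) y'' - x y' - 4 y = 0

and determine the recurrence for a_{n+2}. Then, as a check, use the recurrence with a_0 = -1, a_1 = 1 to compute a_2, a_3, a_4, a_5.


Substitute y = sum_n a_n x^n.
(1 + 3 x^2) y'' contributes (n+2)(n+1) a_{n+2} + 3 n(n-1) a_n at x^n.
-x y'(x) contributes -n a_n at x^n.
-4 y(x) contributes -4 a_n at x^n.
Matching x^n: (n+2)(n+1) a_{n+2} + (3 n(n-1) - n - 4) a_n = 0.
Thus a_{n+2} = (-3 n(n-1) + n + 4) / ((n+1)(n+2)) * a_n.

Check with a_0 = -1, a_1 = 1 (apply the recurrence for n = 0, 1, 2, 3): a_0 = -1, a_1 = 1, a_2 = -2, a_3 = 5/6, a_4 = 0, a_5 = -11/24.

a_(n+2) = (-3 n(n-1) + n + 4) / ((n+1)(n+2)) * a_n; check: a_0 = -1, a_1 = 1, a_2 = -2, a_3 = 5/6, a_4 = 0, a_5 = -11/24


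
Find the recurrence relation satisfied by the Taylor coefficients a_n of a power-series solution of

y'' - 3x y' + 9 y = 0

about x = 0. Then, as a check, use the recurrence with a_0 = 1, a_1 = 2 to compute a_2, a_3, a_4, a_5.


Substitute y = sum_n a_n x^n.
y''(x) has coefficient (n+2)(n+1) a_{n+2} at x^n;
-3 x y'(x) has coefficient -3 n a_n at x^n (shift);
9 y(x) has coefficient 9 a_n at x^n.
Matching x^n: (n+2)(n+1) a_{n+2} + (-3n + 9) a_n = 0.
Thus a_{n+2} = (3n - 9) / ((n+1)(n+2)) * a_n.

Check with a_0 = 1, a_1 = 2 (apply the recurrence for n = 0, 1, 2, 3): a_0 = 1, a_1 = 2, a_2 = -9/2, a_3 = -2, a_4 = 9/8, a_5 = 0.

a_(n+2) = (3n - 9) / ((n+1)(n+2)) * a_n; check: a_0 = 1, a_1 = 2, a_2 = -9/2, a_3 = -2, a_4 = 9/8, a_5 = 0


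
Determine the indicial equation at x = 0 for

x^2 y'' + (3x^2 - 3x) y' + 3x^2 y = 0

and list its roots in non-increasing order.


Divide by x^2 to reach normal form y'' + P_1(x) y' + P_2(x) y = 0 with P_1(x) = 3 - 3/x and P_2(x) = 3.
x = 0 is a singular point because the y'-coefficient 3 - 3/x has a pole at x = 0.
It is a regular singular point because x P_1(x) = p(x) = 3x - 3 and x^2 P_2(x) = q(x) = 3x^2 are polynomials, hence analytic at x = 0.
p(0) = -3,  q(0) = 0.
Indicial equation: r(r-1) + p(0) r + q(0) = 0, i.e. r^2 + (p(0) - 1) r + q(0) = 0, i.e. r^2 - 4 r = 0.
Discriminant: (-4)^2 - 4(0) = 16, so r = (4 ± 4)/2.
Solving: r_1 = 4, r_2 = 0.

indicial: r^2 - 4 r = 0; roots r_1 = 4, r_2 = 0


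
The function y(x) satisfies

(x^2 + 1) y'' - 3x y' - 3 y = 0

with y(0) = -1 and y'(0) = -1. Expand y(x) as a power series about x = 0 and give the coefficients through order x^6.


Ansatz: y(x) = sum_{n>=0} a_n x^n, so y'(x) = sum_{n>=1} n a_n x^(n-1) and y''(x) = sum_{n>=2} n(n-1) a_n x^(n-2).
Substitute into P(x) y'' + Q(x) y' + R(x) y = 0 with P(x) = x^2 + 1, Q(x) = -3x, R(x) = -3, and match powers of x.
Initial conditions: a_0 = -1, a_1 = -1.
Setting the coefficient of each power of x to zero and solving order by order (substituting the coefficients already found):
  x^0: 2 a_2 - 3 a_0 = 0  ->  2 a_2 = 3 a_0 = -3  ->  a_2 = -3/2
  x^1: 6 a_3 - 6 a_1 = 0  ->  6 a_3 = 6 a_1 = -6  ->  a_3 = -1
  x^2: 12 a_4 - 7 a_2 = 0  ->  12 a_4 = 7 a_2 = -21/2  ->  a_4 = -7/8
  x^3: 20 a_5 - 6 a_3 = 0  ->  20 a_5 = 6 a_3 = -6  ->  a_5 = -3/10
  x^4: 30 a_6 - 3 a_4 = 0  ->  30 a_6 = 3 a_4 = -21/8  ->  a_6 = -7/80
Truncated series: y(x) = -1 - x - (3/2) x^2 - x^3 - (7/8) x^4 - (3/10) x^5 - (7/80) x^6 + O(x^7).

a_0 = -1; a_1 = -1; a_2 = -3/2; a_3 = -1; a_4 = -7/8; a_5 = -3/10; a_6 = -7/80


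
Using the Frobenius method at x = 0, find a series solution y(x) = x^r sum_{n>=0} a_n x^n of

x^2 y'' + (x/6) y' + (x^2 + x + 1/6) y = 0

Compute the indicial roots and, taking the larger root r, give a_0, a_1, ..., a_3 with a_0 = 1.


Write in Frobenius form y'' + (p(x)/x) y' + (q(x)/x^2) y = 0:
  p(x) = 1/6,  q(x) = x^2 + x + 1/6.
Indicial equation: r(r-1) + (1/6) r + (1/6) = 0 -> roots r_1 = 1/2, r_2 = 1/3.
Take r = r_1 = 1/2. Let y(x) = x^r sum_{n>=0} a_n x^n with a_0 = 1.
Substitute y = x^r sum a_n x^n and match x^{r+n}. The recurrence is
  D(n) a_n + 1 a_{n-1} + 1 a_{n-2} = 0,  where D(n) = (r+n)(r+n-1) + (1/6)(r+n) + (1/6).
  a_n = [-1 a_{n-1} - 1 a_{n-2}] / D(n).
Since the indicial polynomial factors as (r - r_1)(r - r_2), D(n) = (r_1 + n - r_1)(r_1 + n - r_2) = n(n + 1/6).
Evaluating step by step (a_0 = 1):
  n = 1: D(1) = 1(1 + 1/6) = 7/6; numerator = -1(1) = -1; a_1 = (-1)/(7/6) = -6/7
  n = 2: D(2) = 2(2 + 1/6) = 13/3; numerator = -1(-6/7) - 1(1) = -1/7; a_2 = (-1/7)/(13/3) = -3/91
  n = 3: D(3) = 3(3 + 1/6) = 19/2; numerator = -1(-3/91) - 1(-6/7) = 81/91; a_3 = (81/91)/(19/2) = 162/1729

r = 1/2; a_0 = 1; a_1 = -6/7; a_2 = -3/91; a_3 = 162/1729


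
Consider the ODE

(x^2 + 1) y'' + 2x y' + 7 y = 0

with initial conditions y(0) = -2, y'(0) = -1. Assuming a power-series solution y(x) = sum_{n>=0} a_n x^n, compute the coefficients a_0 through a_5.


Ansatz: y(x) = sum_{n>=0} a_n x^n, so y'(x) = sum_{n>=1} n a_n x^(n-1) and y''(x) = sum_{n>=2} n(n-1) a_n x^(n-2).
Substitute into P(x) y'' + Q(x) y' + R(x) y = 0 with P(x) = x^2 + 1, Q(x) = 2x, R(x) = 7, and match powers of x.
Initial conditions: a_0 = -2, a_1 = -1.
Setting the coefficient of each power of x to zero and solving order by order (substituting the coefficients already found):
  x^0: 2 a_2 + 7 a_0 = 0  ->  2 a_2 = -7 a_0 = 14  ->  a_2 = 7
  x^1: 6 a_3 + 9 a_1 = 0  ->  6 a_3 = -9 a_1 = 9  ->  a_3 = 3/2
  x^2: 12 a_4 + 13 a_2 = 0  ->  12 a_4 = -13 a_2 = -91  ->  a_4 = -91/12
  x^3: 20 a_5 + 19 a_3 = 0  ->  20 a_5 = -19 a_3 = -57/2  ->  a_5 = -57/40
Truncated series: y(x) = -2 - x + 7 x^2 + (3/2) x^3 - (91/12) x^4 - (57/40) x^5 + O(x^6).

a_0 = -2; a_1 = -1; a_2 = 7; a_3 = 3/2; a_4 = -91/12; a_5 = -57/40


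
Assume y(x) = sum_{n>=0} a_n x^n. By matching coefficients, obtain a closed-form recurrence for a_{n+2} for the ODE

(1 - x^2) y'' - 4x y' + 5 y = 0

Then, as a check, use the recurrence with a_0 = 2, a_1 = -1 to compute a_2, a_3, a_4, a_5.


Substitute y = sum_n a_n x^n.
(1 - 1 x^2) y'' contributes (n+2)(n+1) a_{n+2} - n(n-1) a_n at x^n.
-4 x y'(x) contributes -4 n a_n at x^n.
5 y(x) contributes 5 a_n at x^n.
Matching x^n: (n+2)(n+1) a_{n+2} + (-n(n-1) - 4 n + 5) a_n = 0.
Thus a_{n+2} = (n(n-1) + 4 n - 5) / ((n+1)(n+2)) * a_n.

Check with a_0 = 2, a_1 = -1 (apply the recurrence for n = 0, 1, 2, 3): a_0 = 2, a_1 = -1, a_2 = -5, a_3 = 1/6, a_4 = -25/12, a_5 = 13/120.

a_(n+2) = (n(n-1) + 4 n - 5) / ((n+1)(n+2)) * a_n; check: a_0 = 2, a_1 = -1, a_2 = -5, a_3 = 1/6, a_4 = -25/12, a_5 = 13/120


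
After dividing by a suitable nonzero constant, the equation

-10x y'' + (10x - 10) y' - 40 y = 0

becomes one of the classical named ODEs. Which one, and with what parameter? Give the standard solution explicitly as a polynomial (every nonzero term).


All three coefficients share the factor -10; dividing through by -10 gives  x y'' + (1 - x) y' + 4 y = 0.
This matches the Laguerre equation x y'' + (1 - x) y' + n y = 0 with n = 4; the polynomial solution is L_4(x).
With y = sum_k a_k x^k, matching x^k gives (k+1)k a_{k+1} + (k+1) a_{k+1} - k a_k + n a_k = 0, i.e. (k+1)^2 a_{k+1} = (k - n) a_k = (k - 4) a_k. The right side vanishes at k = 4, so the series terminates at degree 4.
Standard normalization L_n(0) = 1 gives a_0 = 1. Work upward with a_{k+1} = (k - 4) a_k / (k+1)^2:
  a_1 = (0 - 4)(1) / 1^2 = -4/1 = -4
  a_2 = (1 - 4)(-4) / 2^2 = 12/4 = 3
  a_3 = (2 - 4)(3) / 3^2 = -6/9 = -2/3
  a_4 = (3 - 4)(-2/3) / 4^2 = (2/3)/16 = 1/24
Hence L_4(x) = x^4/24 - 2 x^3/3 + 3 x^2 - 4 x + 1.

L_4(x); series = x^4/24 - 2 x^3/3 + 3 x^2 - 4 x + 1


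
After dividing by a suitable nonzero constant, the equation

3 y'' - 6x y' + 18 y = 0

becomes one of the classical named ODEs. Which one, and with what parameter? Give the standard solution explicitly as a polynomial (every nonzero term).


All three coefficients share the factor 3; dividing through by 3 gives  y'' - 2x y' + 6 y = 0.
This matches the Hermite equation y'' - 2x y' + 2n y = 0 with 2n = 6, so n = 3; the polynomial solution is H_3(x).
With y = sum_k a_k x^k, matching x^k gives (k+2)(k+1) a_{k+2} = 2(k - n) a_k = 2(k - 3) a_k. The right side vanishes at k = 3, so the series with the parity of 3 terminates at degree 3.
Standard normalization: leading coefficient of H_n is 2^n, so a_3 = 2^3 = 8. Work downward with a_k = (k+1)(k+2) a_{k+2} / (2(k - n)):
  a_1 = (2)(3)(8) / (2(1 - 3)) = 48/(-4) = -12
Hence H_3(x) = 8 x^3 - 12 x.

H_3(x); series = 8 x^3 - 12 x


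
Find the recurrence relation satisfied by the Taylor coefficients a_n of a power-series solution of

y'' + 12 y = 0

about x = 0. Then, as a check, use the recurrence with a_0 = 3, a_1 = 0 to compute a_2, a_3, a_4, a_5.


Substitute y = sum_n a_n x^n into y'' + (const) y = 0.
y''(x) = sum_{n>=0} (n+2)(n+1) a_{n+2} x^n.
The ODE becomes sum_n [(n+2)(n+1) a_{n+2} + 12 a_n] x^n = 0.
Setting each coefficient to zero gives the recurrence:
  (n+2)(n+1) a_{n+2} + 12 a_n = 0,
  a_{n+2} = -12 / ((n+1)(n+2)) a_n.

Check with a_0 = 3, a_1 = 0 (apply the recurrence for n = 0, 1, 2, 3): a_0 = 3, a_1 = 0, a_2 = -18, a_3 = 0, a_4 = 18, a_5 = 0.

a_{n+2} = -12/((n+1)(n+2)) * a_n; check: a_0 = 3, a_1 = 0, a_2 = -18, a_3 = 0, a_4 = 18, a_5 = 0


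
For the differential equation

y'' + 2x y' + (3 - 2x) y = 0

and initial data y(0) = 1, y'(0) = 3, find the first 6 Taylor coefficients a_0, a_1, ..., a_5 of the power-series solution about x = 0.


Ansatz: y(x) = sum_{n>=0} a_n x^n, so y'(x) = sum_{n>=1} n a_n x^(n-1) and y''(x) = sum_{n>=2} n(n-1) a_n x^(n-2).
Substitute into P(x) y'' + Q(x) y' + R(x) y = 0 with P(x) = 1, Q(x) = 2x, R(x) = 3 - 2x, and match powers of x.
Initial conditions: a_0 = 1, a_1 = 3.
Setting the coefficient of each power of x to zero and solving order by order (substituting the coefficients already found):
  x^0: 2 a_2 + 3 a_0 = 0  ->  2 a_2 = -3 a_0 = -3  ->  a_2 = -3/2
  x^1: 6 a_3 + 5 a_1 - 2 a_0 = 0  ->  6 a_3 = -5 a_1 + 2 a_0 = -13  ->  a_3 = -13/6
  x^2: 12 a_4 + 7 a_2 - 2 a_1 = 0  ->  12 a_4 = -7 a_2 + 2 a_1 = 33/2  ->  a_4 = 11/8
  x^3: 20 a_5 + 9 a_3 - 2 a_2 = 0  ->  20 a_5 = -9 a_3 + 2 a_2 = 33/2  ->  a_5 = 33/40
Truncated series: y(x) = 1 + 3 x - (3/2) x^2 - (13/6) x^3 + (11/8) x^4 + (33/40) x^5 + O(x^6).

a_0 = 1; a_1 = 3; a_2 = -3/2; a_3 = -13/6; a_4 = 11/8; a_5 = 33/40


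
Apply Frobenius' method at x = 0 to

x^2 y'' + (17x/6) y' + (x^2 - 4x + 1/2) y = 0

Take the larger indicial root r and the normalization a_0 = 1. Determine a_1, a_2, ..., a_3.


Write in Frobenius form y'' + (p(x)/x) y' + (q(x)/x^2) y = 0:
  p(x) = 17/6,  q(x) = x^2 - 4x + 1/2.
Indicial equation: r(r-1) + (17/6) r + (1/2) = 0 -> roots r_1 = -1/3, r_2 = -3/2.
Take r = r_1 = -1/3. Let y(x) = x^r sum_{n>=0} a_n x^n with a_0 = 1.
Substitute y = x^r sum a_n x^n and match x^{r+n}. The recurrence is
  D(n) a_n - 4 a_{n-1} + 1 a_{n-2} = 0,  where D(n) = (r+n)(r+n-1) + (17/6)(r+n) + (1/2).
  a_n = [4 a_{n-1} - 1 a_{n-2}] / D(n).
Since the indicial polynomial factors as (r - r_1)(r - r_2), D(n) = (r_1 + n - r_1)(r_1 + n - r_2) = n(n + 7/6).
Evaluating step by step (a_0 = 1):
  n = 1: D(1) = 1(1 + 7/6) = 13/6; numerator = 4(1) = 4; a_1 = (4)/(13/6) = 24/13
  n = 2: D(2) = 2(2 + 7/6) = 19/3; numerator = 4(24/13) - 1(1) = 83/13; a_2 = (83/13)/(19/3) = 249/247
  n = 3: D(3) = 3(3 + 7/6) = 25/2; numerator = 4(249/247) - 1(24/13) = 540/247; a_3 = (540/247)/(25/2) = 216/1235

r = -1/3; a_0 = 1; a_1 = 24/13; a_2 = 249/247; a_3 = 216/1235


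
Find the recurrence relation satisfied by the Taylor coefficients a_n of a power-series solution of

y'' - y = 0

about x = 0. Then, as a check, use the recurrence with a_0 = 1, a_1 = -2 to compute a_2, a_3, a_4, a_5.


Substitute y = sum_n a_n x^n into y'' + (const) y = 0.
y''(x) = sum_{n>=0} (n+2)(n+1) a_{n+2} x^n.
The ODE becomes sum_n [(n+2)(n+1) a_{n+2} - 1 a_n] x^n = 0.
Setting each coefficient to zero gives the recurrence:
  (n+2)(n+1) a_{n+2} - 1 a_n = 0,
  a_{n+2} = 1 / ((n+1)(n+2)) a_n.

Check with a_0 = 1, a_1 = -2 (apply the recurrence for n = 0, 1, 2, 3): a_0 = 1, a_1 = -2, a_2 = 1/2, a_3 = -1/3, a_4 = 1/24, a_5 = -1/60.

a_{n+2} = 1/((n+1)(n+2)) * a_n; check: a_0 = 1, a_1 = -2, a_2 = 1/2, a_3 = -1/3, a_4 = 1/24, a_5 = -1/60


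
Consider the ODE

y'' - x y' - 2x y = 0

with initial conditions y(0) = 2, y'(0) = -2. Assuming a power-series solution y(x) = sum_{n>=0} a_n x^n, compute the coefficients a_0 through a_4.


Ansatz: y(x) = sum_{n>=0} a_n x^n, so y'(x) = sum_{n>=1} n a_n x^(n-1) and y''(x) = sum_{n>=2} n(n-1) a_n x^(n-2).
Substitute into P(x) y'' + Q(x) y' + R(x) y = 0 with P(x) = 1, Q(x) = -x, R(x) = -2x, and match powers of x.
Initial conditions: a_0 = 2, a_1 = -2.
Setting the coefficient of each power of x to zero and solving order by order (substituting the coefficients already found):
  x^0: 2 a_2 = 0  ->  a_2 = 0
  x^1: 6 a_3 - a_1 - 2 a_0 = 0  ->  6 a_3 = a_1 + 2 a_0 = 2  ->  a_3 = 1/3
  x^2: 12 a_4 - 2 a_2 - 2 a_1 = 0  ->  12 a_4 = 2 a_2 + 2 a_1 = -4  ->  a_4 = -1/3
Truncated series: y(x) = 2 - 2 x + (1/3) x^3 - (1/3) x^4 + O(x^5).

a_0 = 2; a_1 = -2; a_2 = 0; a_3 = 1/3; a_4 = -1/3


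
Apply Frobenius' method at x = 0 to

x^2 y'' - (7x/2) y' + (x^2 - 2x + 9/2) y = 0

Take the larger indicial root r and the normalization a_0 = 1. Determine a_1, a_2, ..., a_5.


Write in Frobenius form y'' + (p(x)/x) y' + (q(x)/x^2) y = 0:
  p(x) = -7/2,  q(x) = x^2 - 2x + 9/2.
Indicial equation: r(r-1) + (-7/2) r + (9/2) = 0 -> roots r_1 = 3, r_2 = 3/2.
Take r = r_1 = 3. Let y(x) = x^r sum_{n>=0} a_n x^n with a_0 = 1.
Substitute y = x^r sum a_n x^n and match x^{r+n}. The recurrence is
  D(n) a_n - 2 a_{n-1} + 1 a_{n-2} = 0,  where D(n) = (r+n)(r+n-1) + (-7/2)(r+n) + (9/2).
  a_n = [2 a_{n-1} - 1 a_{n-2}] / D(n).
Since the indicial polynomial factors as (r - r_1)(r - r_2), D(n) = (r_1 + n - r_1)(r_1 + n - r_2) = n(n + 3/2).
Evaluating step by step (a_0 = 1):
  n = 1: D(1) = 1(1 + 3/2) = 5/2; numerator = 2(1) = 2; a_1 = (2)/(5/2) = 4/5
  n = 2: D(2) = 2(2 + 3/2) = 7; numerator = 2(4/5) - 1(1) = 3/5; a_2 = (3/5)/(7) = 3/35
  n = 3: D(3) = 3(3 + 3/2) = 27/2; numerator = 2(3/35) - 1(4/5) = -22/35; a_3 = (-22/35)/(27/2) = -44/945
  n = 4: D(4) = 4(4 + 3/2) = 22; numerator = 2(-44/945) - 1(3/35) = -169/945; a_4 = (-169/945)/(22) = -169/20790
  n = 5: D(5) = 5(5 + 3/2) = 65/2; numerator = 2(-169/20790) - 1(-44/945) = 1/33; a_5 = (1/33)/(65/2) = 2/2145

r = 3; a_0 = 1; a_1 = 4/5; a_2 = 3/35; a_3 = -44/945; a_4 = -169/20790; a_5 = 2/2145


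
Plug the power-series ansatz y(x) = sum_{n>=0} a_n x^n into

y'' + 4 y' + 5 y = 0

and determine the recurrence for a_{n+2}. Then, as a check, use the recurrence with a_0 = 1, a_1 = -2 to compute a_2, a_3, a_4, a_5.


Substitute y = sum_n a_n x^n.
y''(x) has coefficient (n+2)(n+1) a_{n+2} at x^n;
4 y'(x) has coefficient 4 (n+1) a_{n+1} at x^n;
5 y(x) has coefficient 5 a_n at x^n.
Matching x^n: (n+2)(n+1) a_{n+2} + 4 (n+1) a_{n+1} + 5 a_n = 0.
Thus a_{n+2} = [-4 (n+1) a_{n+1} - 5 a_n] / ((n+1)(n+2)).

Check with a_0 = 1, a_1 = -2 (apply the recurrence for n = 0, 1, 2, 3): a_0 = 1, a_1 = -2, a_2 = 3/2, a_3 = -1/3, a_4 = -7/24, a_5 = 19/60.

a_(n+2) = [-4 (n+1) a_(n+1) - 5 a_n] / ((n+1)(n+2)); check: a_0 = 1, a_1 = -2, a_2 = 3/2, a_3 = -1/3, a_4 = -7/24, a_5 = 19/60


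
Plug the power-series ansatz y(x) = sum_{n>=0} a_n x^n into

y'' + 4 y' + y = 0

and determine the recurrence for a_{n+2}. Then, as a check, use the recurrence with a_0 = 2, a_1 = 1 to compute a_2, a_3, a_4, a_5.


Substitute y = sum_n a_n x^n.
y''(x) has coefficient (n+2)(n+1) a_{n+2} at x^n;
4 y'(x) has coefficient 4 (n+1) a_{n+1} at x^n;
y(x) has coefficient 1 a_n at x^n.
Matching x^n: (n+2)(n+1) a_{n+2} + 4 (n+1) a_{n+1} + 1 a_n = 0.
Thus a_{n+2} = [-4 (n+1) a_{n+1} - 1 a_n] / ((n+1)(n+2)).

Check with a_0 = 2, a_1 = 1 (apply the recurrence for n = 0, 1, 2, 3): a_0 = 2, a_1 = 1, a_2 = -3, a_3 = 23/6, a_4 = -43/12, a_5 = 107/40.

a_(n+2) = [-4 (n+1) a_(n+1) - 1 a_n] / ((n+1)(n+2)); check: a_0 = 2, a_1 = 1, a_2 = -3, a_3 = 23/6, a_4 = -43/12, a_5 = 107/40
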